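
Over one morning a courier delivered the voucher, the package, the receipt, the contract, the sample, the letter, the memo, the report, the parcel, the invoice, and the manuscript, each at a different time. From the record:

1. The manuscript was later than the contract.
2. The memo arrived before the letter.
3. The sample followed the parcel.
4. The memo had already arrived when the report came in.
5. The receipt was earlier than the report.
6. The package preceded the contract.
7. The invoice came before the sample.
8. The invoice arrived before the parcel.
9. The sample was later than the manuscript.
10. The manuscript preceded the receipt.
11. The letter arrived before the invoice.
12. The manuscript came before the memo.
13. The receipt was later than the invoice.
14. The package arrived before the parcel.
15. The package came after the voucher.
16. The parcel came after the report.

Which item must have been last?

Every other item has a chain of constraints placing it before the sample, so the sample is last.

the sample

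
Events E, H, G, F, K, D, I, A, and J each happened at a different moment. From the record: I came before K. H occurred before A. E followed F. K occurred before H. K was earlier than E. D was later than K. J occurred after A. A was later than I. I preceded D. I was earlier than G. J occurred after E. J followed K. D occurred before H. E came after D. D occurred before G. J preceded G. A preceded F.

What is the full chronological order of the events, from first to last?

The constraints fix every adjacent pair, so only one ordering works:
I → K → D → H → A → F → E → J → G.

I, K, D, H, A, F, E, J, G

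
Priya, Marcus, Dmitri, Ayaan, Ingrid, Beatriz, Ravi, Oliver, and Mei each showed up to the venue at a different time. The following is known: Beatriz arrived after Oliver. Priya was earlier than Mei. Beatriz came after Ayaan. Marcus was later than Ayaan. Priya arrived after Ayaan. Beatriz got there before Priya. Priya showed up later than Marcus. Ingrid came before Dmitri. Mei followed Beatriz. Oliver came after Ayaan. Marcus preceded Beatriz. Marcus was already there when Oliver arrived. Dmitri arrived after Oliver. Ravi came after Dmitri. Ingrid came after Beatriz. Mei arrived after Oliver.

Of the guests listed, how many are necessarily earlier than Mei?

Directly stated before Mei: Beatriz, Oliver, and Priya.
Ayaan reaches Mei via Ayaan → Oliver → Mei.
Marcus reaches Mei via Marcus → Oliver → Mei.
No chain forces Ingrid (or any of the others) ahead of Mei.
That's Ayaan, Beatriz, Marcus, Oliver, and Priya — 5 in all.

5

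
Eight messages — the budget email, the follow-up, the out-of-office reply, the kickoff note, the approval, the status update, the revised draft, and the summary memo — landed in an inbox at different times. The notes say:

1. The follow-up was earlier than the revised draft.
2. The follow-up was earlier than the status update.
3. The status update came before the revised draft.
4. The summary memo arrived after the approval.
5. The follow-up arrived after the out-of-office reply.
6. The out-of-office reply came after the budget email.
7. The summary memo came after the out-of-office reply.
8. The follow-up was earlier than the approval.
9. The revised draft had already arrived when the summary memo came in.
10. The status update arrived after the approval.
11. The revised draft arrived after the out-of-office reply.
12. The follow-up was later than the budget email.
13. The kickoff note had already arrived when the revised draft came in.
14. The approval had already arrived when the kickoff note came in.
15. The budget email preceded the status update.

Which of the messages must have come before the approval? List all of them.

the budget email, the follow-up, the out-of-office reply

Directly stated before the approval: the follow-up.
The budget email reaches the approval via the budget email → the follow-up → the approval.
The out-of-office reply reaches the approval via the out-of-office reply → the follow-up → the approval.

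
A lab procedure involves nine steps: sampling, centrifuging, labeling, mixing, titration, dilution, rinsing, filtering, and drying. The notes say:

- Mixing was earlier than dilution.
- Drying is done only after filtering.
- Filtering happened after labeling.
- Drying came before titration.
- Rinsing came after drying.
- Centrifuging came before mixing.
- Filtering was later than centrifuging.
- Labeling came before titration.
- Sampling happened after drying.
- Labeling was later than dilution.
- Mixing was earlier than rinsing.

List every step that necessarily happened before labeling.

centrifuging, dilution, mixing

Directly stated before labeling: dilution.
Centrifuging reaches labeling via centrifuging → mixing → dilution → labeling.
Mixing reaches labeling via mixing → dilution → labeling.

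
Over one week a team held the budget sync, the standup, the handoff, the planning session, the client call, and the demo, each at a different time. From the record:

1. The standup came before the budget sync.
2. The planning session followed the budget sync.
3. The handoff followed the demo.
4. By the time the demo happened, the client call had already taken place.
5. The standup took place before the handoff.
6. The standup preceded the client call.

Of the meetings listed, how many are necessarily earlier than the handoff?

Directly stated before the handoff: the demo and the standup.
The client call reaches the handoff via the client call → the demo → the handoff.
That's the client call, the demo, and the standup — 3 in all.

3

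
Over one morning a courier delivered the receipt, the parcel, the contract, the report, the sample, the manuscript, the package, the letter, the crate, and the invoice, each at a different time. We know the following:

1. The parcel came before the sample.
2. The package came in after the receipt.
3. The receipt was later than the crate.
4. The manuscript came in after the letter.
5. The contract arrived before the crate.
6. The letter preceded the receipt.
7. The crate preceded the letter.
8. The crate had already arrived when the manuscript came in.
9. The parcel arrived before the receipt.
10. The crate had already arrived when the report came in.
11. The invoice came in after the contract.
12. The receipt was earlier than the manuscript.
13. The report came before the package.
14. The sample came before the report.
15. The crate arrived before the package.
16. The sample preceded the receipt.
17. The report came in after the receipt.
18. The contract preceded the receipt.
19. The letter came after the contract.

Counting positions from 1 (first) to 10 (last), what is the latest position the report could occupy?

The report must come before the package — 1 item forced after it.
Everything else can be placed before the report in some valid order, so the report can sit as late as position 10 − 1 = 9.

9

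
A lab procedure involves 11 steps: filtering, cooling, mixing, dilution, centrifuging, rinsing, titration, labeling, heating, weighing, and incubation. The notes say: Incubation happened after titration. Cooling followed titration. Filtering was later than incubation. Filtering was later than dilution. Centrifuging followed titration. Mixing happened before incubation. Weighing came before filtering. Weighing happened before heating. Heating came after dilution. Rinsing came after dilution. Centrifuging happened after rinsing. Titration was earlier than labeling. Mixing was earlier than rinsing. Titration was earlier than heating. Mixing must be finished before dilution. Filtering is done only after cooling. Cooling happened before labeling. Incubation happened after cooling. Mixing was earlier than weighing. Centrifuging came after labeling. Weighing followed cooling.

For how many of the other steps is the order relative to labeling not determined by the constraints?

Forced before labeling: cooling and titration; forced after labeling: centrifuging.
That leaves dilution, filtering, heating, incubation, mixing, rinsing, and weighing with no forced order relative to labeling — 7.

7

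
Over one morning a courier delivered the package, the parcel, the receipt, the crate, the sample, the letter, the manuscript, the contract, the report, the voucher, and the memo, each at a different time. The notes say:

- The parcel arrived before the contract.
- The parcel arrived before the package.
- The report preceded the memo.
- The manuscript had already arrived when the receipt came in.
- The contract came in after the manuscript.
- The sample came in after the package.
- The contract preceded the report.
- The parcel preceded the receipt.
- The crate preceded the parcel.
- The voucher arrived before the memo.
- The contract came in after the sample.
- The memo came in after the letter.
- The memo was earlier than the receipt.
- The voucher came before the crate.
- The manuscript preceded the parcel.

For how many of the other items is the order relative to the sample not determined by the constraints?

Forced before the sample: the crate, the manuscript, the package, the parcel, and the voucher; forced after the sample: the contract, the memo, the receipt, and the report.
That leaves the letter with no forced order relative to the sample — 1.

1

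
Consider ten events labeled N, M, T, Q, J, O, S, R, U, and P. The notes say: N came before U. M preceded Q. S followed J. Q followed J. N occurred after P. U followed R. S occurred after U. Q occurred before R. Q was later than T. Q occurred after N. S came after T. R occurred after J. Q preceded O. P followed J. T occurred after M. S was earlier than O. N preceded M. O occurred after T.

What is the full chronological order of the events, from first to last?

The constraints fix every adjacent pair, so only one ordering works:
J → P → N → M → T → Q → R → U → S → O.

J, P, N, M, T, Q, R, U, S, O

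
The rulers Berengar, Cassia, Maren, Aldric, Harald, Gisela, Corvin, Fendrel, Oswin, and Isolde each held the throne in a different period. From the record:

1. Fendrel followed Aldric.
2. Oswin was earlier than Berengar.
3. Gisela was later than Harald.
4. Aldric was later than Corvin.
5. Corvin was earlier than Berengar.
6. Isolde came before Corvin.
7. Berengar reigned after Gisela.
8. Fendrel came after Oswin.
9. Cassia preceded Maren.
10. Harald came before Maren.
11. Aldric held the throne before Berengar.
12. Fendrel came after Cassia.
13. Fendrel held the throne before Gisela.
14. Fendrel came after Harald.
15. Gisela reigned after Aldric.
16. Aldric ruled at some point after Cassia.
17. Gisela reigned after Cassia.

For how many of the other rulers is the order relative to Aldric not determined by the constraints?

Forced before Aldric: Cassia, Corvin, and Isolde; forced after Aldric: Berengar, Fendrel, and Gisela.
That leaves Harald, Maren, and Oswin with no forced order relative to Aldric — 3.

3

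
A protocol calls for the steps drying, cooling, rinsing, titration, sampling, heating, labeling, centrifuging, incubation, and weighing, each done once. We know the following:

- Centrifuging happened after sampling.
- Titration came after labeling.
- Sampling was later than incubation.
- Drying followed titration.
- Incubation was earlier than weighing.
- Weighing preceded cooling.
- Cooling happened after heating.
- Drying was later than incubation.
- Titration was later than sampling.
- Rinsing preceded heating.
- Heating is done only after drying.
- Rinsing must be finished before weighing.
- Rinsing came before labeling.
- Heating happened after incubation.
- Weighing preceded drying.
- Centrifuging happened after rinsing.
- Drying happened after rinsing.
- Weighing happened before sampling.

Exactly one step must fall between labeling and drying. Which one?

titration

Tracing the constraints gives labeling → titration → drying, so titration sits after labeling and before drying.
No other step is forced both after labeling and before drying.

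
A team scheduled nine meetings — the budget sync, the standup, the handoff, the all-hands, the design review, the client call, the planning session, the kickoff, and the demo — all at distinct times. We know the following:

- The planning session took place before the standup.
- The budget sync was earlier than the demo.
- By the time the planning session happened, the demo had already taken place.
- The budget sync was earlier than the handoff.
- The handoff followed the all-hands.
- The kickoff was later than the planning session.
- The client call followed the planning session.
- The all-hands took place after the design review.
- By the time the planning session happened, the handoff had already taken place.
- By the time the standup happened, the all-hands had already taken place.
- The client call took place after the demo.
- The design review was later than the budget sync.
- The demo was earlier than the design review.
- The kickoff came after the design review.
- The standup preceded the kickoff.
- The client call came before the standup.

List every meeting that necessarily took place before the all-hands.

the budget sync, the demo, the design review

Directly stated before the all-hands: the design review.
The budget sync reaches the all-hands via the budget sync → the design review → the all-hands.
The demo reaches the all-hands via the demo → the design review → the all-hands.
No chain forces the client call (or any of the others) ahead of the all-hands.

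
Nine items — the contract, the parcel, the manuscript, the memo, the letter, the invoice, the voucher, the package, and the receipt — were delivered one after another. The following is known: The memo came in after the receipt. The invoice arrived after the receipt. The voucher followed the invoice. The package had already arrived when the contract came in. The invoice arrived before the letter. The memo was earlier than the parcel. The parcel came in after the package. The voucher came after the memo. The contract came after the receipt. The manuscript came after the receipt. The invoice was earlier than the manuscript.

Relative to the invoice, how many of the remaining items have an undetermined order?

4

Forced before the invoice: the receipt; forced after the invoice: the letter, the manuscript, and the voucher.
That leaves the contract, the memo, the package, and the parcel with no forced order relative to the invoice — 4.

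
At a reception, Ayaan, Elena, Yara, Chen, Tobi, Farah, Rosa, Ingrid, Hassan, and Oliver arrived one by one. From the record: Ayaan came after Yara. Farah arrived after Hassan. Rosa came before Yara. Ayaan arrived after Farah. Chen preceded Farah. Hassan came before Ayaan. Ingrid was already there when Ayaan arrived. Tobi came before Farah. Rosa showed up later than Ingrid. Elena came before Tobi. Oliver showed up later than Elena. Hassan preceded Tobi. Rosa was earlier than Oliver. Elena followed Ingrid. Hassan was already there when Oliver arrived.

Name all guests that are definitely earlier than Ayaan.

Directly stated before Ayaan: Farah, Hassan, Ingrid, and Yara.
Chen reaches Ayaan via Chen → Farah → Ayaan.
Elena reaches Ayaan via Elena → Tobi → Farah → Ayaan.
Rosa reaches Ayaan via Rosa → Yara → Ayaan.
Likewise Tobi reaches Ayaan by chaining the stated constraints.
No chain forces Oliver ahead of Ayaan.

Chen, Elena, Farah, Hassan, Ingrid, Rosa, Tobi, Yara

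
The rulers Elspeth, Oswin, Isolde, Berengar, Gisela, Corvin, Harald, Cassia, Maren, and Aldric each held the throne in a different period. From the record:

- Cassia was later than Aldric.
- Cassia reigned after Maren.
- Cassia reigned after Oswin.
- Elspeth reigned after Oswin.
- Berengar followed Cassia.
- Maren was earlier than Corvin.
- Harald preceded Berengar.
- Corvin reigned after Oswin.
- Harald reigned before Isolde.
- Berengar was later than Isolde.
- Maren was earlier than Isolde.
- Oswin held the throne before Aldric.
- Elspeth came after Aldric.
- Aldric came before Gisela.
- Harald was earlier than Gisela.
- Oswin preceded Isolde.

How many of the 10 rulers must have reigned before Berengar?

Directly stated before Berengar: Cassia, Harald, and Isolde.
Aldric reaches Berengar via Aldric → Cassia → Berengar.
Maren reaches Berengar via Maren → Isolde → Berengar.
Oswin reaches Berengar via Oswin → Cassia → Berengar.
That's Aldric, Cassia, Harald, Isolde, Maren, and Oswin — 6 in all.

6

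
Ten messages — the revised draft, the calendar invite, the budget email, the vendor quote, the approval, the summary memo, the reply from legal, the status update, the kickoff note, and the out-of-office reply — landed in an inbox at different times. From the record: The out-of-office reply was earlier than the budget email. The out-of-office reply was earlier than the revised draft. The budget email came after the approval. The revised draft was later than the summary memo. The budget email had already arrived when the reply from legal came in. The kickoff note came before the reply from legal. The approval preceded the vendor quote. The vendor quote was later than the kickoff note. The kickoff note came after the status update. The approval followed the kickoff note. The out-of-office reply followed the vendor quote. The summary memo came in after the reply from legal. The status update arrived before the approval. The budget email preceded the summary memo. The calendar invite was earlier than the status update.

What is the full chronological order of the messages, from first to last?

The constraints fix every adjacent pair, so only one ordering works:
the calendar invite → the status update → the kickoff note → the approval → the vendor quote → the out-of-office reply → the budget email → the reply from legal → the summary memo → the revised draft.

the calendar invite, the status update, the kickoff note, the approval, the vendor quote, the out-of-office reply, the budget email, the reply from legal, the summary memo, the revised draft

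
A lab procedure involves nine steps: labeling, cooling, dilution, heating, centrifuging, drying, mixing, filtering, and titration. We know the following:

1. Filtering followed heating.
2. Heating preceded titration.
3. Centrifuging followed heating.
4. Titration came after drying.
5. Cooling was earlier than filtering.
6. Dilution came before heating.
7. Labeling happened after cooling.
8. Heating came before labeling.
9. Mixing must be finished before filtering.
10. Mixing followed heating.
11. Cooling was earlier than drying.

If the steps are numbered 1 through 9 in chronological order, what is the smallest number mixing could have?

Dilution and heating must both come before mixing — 2 forced predecessors.
Nothing else is forced ahead of mixing, so its earliest slot is position 2 + 1 = 3.

3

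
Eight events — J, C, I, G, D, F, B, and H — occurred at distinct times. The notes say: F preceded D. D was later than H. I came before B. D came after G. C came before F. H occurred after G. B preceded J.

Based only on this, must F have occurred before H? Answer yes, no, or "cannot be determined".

No chain of stated constraints runs from F to H, and none runs from H to F either.
So the relative order of F and H is not fixed by the given facts.

cannot be determined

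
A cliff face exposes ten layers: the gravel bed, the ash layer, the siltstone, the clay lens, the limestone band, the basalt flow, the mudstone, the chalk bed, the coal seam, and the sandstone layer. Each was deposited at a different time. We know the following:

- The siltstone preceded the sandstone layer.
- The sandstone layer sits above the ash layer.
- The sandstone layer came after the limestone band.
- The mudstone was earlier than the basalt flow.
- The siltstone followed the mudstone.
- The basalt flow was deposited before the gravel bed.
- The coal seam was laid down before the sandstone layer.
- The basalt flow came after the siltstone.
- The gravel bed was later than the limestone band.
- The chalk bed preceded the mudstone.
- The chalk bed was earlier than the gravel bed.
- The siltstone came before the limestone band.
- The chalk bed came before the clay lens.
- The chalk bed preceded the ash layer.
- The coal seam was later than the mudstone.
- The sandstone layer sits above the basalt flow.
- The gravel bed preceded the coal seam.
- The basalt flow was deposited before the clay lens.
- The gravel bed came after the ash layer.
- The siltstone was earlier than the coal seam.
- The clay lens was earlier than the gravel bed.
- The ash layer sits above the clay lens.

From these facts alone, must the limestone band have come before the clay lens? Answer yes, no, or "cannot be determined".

No chain of stated constraints runs from the limestone band to the clay lens, and none runs from the clay lens to the limestone band either.
So the relative order of the limestone band and the clay lens is not fixed by the given facts.

cannot be determined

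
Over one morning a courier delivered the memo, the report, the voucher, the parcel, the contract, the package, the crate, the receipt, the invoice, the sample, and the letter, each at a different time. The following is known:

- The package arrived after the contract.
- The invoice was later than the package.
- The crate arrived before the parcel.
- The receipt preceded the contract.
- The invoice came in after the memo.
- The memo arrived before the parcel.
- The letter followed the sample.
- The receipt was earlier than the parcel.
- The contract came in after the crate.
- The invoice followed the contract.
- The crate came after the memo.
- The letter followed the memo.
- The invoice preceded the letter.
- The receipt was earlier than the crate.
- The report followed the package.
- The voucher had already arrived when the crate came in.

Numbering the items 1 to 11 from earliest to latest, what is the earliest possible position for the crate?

The memo, the receipt, and the voucher must all come before the crate — 3 forced predecessors.
Nothing else is forced ahead of the crate, so its earliest slot is position 3 + 1 = 4.

4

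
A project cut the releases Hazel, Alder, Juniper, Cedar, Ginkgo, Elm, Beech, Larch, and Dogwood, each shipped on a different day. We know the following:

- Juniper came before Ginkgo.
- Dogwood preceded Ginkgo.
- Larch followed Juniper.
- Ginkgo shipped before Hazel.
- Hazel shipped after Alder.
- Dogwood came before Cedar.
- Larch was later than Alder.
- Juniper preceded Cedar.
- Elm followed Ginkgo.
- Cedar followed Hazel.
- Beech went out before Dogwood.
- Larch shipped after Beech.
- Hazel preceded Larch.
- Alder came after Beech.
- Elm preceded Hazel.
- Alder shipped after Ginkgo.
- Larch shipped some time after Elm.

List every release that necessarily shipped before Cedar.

Directly stated before Cedar: Dogwood, Hazel, and Juniper.
Alder reaches Cedar via Alder → Hazel → Cedar.
Beech reaches Cedar via Beech → Dogwood → Cedar.
Elm reaches Cedar via Elm → Hazel → Cedar.
Likewise Ginkgo reaches Cedar by chaining the stated constraints.
No chain forces Larch ahead of Cedar.

Alder, Beech, Dogwood, Elm, Ginkgo, Hazel, Juniper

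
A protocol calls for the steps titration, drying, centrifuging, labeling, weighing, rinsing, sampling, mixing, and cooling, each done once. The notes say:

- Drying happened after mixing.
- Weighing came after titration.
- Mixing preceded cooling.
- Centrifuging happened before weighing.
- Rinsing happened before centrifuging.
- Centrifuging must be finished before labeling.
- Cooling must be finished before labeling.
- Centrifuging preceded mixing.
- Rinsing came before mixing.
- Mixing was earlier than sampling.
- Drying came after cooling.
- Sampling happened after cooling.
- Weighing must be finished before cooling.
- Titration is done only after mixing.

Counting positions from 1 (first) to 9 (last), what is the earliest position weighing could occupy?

5

Centrifuging, mixing, rinsing, and titration must all come before weighing — 4 forced predecessors.
Nothing else is forced ahead of weighing, so its earliest slot is position 4 + 1 = 5.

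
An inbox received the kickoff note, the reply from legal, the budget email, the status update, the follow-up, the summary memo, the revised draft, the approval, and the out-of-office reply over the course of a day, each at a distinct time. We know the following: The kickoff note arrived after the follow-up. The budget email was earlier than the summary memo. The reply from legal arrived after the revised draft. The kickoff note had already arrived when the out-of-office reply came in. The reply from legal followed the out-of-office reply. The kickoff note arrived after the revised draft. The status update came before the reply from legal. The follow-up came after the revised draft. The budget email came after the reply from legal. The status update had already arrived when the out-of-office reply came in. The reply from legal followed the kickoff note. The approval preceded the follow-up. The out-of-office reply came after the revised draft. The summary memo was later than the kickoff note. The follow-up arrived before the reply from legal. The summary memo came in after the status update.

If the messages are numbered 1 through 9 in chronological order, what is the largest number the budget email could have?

The budget email must come before the summary memo — 1 message forced after it.
Everything else can be placed before the budget email in some valid order, so the budget email can sit as late as position 9 − 1 = 8.

8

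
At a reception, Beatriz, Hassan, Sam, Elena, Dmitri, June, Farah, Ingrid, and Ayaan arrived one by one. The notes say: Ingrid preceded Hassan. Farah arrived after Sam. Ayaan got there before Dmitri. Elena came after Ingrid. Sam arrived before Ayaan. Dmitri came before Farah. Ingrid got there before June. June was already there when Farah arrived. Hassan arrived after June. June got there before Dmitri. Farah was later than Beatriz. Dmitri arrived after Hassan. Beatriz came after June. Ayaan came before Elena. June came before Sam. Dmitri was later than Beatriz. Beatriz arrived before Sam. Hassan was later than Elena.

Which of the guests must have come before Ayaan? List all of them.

Directly stated before Ayaan: Sam.
Beatriz reaches Ayaan via Beatriz → Sam → Ayaan.
Ingrid reaches Ayaan via Ingrid → June → Sam → Ayaan.
June reaches Ayaan via June → Sam → Ayaan.
No chain forces Elena (or any of the others) ahead of Ayaan.

Beatriz, Ingrid, June, Sam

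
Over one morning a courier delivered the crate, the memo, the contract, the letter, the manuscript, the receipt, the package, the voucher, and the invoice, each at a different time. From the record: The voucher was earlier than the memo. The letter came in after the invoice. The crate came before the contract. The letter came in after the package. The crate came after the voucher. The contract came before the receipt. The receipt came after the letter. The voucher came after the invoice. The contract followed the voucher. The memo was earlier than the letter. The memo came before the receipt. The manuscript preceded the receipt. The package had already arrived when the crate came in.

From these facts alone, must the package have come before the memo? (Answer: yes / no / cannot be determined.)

cannot be determined

No chain of stated constraints runs from the package to the memo, and none runs from the memo to the package either.
So the relative order of the package and the memo is not fixed by the given facts.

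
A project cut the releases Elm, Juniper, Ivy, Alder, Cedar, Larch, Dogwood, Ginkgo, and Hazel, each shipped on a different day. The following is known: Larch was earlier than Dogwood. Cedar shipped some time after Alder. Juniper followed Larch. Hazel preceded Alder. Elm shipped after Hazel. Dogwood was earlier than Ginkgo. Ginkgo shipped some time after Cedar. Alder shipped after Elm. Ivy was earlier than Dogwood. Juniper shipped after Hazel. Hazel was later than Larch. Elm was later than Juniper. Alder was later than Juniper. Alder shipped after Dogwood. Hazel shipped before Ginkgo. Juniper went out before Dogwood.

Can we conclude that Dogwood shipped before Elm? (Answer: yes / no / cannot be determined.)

cannot be determined

No chain of stated constraints runs from Dogwood to Elm, and none runs from Elm to Dogwood either.
So the relative order of Dogwood and Elm is not fixed by the given facts.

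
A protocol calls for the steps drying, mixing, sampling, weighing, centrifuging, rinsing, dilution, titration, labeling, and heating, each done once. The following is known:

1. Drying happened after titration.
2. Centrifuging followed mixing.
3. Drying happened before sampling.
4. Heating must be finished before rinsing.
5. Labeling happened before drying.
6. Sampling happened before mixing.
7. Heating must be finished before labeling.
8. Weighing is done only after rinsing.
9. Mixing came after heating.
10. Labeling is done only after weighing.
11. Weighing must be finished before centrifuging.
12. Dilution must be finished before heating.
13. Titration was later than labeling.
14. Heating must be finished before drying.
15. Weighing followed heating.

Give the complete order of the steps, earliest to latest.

dilution, heating, rinsing, weighing, labeling, titration, drying, sampling, mixing, centrifuging

The constraints fix every adjacent pair, so only one ordering works:
dilution → heating → rinsing → weighing → labeling → titration → drying → sampling → mixing → centrifuging.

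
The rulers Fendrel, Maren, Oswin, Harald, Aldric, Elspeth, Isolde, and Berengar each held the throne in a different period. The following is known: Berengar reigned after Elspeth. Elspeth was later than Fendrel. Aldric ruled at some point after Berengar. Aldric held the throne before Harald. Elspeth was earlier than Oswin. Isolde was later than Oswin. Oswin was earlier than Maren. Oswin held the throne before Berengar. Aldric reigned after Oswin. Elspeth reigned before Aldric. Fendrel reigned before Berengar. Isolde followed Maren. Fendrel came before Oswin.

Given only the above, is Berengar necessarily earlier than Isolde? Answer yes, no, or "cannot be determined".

cannot be determined

No chain of stated constraints runs from Berengar to Isolde, and none runs from Isolde to Berengar either.
So the relative order of Berengar and Isolde is not fixed by the given facts.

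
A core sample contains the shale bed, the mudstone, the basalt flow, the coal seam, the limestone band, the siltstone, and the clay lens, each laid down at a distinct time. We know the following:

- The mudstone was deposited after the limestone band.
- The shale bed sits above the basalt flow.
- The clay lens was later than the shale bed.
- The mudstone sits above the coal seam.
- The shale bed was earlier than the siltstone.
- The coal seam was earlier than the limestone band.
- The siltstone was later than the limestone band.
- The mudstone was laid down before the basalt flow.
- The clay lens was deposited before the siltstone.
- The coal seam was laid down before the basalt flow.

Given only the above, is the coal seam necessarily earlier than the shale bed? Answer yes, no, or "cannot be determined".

Chain the constraints: the coal seam → the basalt flow → the shale bed. Each link is directly stated, so the coal seam comes before the shale bed.

yes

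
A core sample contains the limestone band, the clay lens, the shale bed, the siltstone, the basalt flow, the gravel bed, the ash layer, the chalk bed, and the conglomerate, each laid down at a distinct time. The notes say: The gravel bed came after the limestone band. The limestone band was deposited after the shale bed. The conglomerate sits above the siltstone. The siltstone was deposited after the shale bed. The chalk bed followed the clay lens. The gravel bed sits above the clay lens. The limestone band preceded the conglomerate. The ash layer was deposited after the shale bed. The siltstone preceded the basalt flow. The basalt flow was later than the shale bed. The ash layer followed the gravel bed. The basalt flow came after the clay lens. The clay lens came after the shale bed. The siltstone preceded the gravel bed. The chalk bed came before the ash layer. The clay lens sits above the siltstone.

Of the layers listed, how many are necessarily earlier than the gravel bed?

Directly stated before the gravel bed: the clay lens, the limestone band, and the siltstone.
The shale bed reaches the gravel bed via the shale bed → the clay lens → the gravel bed.
No chain forces the ash layer (or any of the others) ahead of the gravel bed.
That's the clay lens, the limestone band, the shale bed, and the siltstone — 4 in all.

4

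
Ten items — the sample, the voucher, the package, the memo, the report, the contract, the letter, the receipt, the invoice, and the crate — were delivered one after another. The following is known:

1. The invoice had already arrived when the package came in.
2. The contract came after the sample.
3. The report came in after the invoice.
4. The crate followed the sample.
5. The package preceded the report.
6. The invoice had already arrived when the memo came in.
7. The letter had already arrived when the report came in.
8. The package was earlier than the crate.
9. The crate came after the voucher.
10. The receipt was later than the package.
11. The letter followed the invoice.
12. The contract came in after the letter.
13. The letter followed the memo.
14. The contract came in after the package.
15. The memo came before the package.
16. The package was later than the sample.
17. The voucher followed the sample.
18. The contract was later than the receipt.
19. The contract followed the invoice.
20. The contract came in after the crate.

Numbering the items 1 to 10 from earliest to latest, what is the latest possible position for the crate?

9

The crate must come before the contract — 1 item forced after it.
Everything else can be placed before the crate in some valid order, so the crate can sit as late as position 10 − 1 = 9.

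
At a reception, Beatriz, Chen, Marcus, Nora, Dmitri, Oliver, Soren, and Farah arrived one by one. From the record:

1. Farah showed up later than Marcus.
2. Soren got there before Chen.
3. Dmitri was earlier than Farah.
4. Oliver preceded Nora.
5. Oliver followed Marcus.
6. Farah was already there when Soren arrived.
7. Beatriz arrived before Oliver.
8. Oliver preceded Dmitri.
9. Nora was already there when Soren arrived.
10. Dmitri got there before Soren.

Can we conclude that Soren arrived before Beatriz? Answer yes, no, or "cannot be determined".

no

Tracing the constraints gives Beatriz → Oliver → Nora → Soren, so Beatriz must come before Soren.
That means Soren cannot be before Beatriz.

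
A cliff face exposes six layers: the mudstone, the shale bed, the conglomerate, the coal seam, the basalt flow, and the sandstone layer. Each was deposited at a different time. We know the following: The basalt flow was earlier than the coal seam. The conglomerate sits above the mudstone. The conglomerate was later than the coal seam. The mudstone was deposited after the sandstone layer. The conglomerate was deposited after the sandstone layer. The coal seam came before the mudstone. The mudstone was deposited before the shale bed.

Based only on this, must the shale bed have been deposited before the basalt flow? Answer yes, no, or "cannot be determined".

Tracing the constraints gives the basalt flow → the coal seam → the mudstone → the shale bed, so the basalt flow must come before the shale bed.
That means the shale bed cannot be before the basalt flow.

no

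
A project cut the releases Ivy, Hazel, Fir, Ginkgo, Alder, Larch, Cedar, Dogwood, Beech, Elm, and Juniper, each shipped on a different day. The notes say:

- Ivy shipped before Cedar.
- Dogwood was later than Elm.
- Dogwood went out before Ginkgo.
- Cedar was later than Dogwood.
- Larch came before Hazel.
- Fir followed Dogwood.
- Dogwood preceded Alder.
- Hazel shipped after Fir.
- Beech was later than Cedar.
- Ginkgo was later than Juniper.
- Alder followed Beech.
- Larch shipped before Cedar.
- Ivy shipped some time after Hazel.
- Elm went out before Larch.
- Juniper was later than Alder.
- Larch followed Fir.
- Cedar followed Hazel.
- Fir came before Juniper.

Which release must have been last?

Ginkgo

Every other release has a chain of constraints placing it before Ginkgo, so Ginkgo is last.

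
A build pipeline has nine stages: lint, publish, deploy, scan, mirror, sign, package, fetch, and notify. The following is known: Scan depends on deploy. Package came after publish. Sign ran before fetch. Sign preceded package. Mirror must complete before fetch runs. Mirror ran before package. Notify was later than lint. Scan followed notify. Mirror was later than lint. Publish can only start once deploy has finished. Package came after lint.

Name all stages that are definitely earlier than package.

Directly stated before package: lint, mirror, publish, and sign.
Deploy reaches package via deploy → publish → package.
No chain forces notify (or any of the others) ahead of package.

deploy, lint, mirror, publish, sign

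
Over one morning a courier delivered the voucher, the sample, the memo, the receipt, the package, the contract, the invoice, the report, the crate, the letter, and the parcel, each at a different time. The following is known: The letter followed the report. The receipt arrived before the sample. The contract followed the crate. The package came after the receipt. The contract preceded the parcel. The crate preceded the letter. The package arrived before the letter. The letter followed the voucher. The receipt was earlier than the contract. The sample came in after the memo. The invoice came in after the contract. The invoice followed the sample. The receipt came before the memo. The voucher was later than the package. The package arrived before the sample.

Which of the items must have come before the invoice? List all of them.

Directly stated before the invoice: the contract and the sample.
The crate reaches the invoice via the crate → the contract → the invoice.
The memo reaches the invoice via the memo → the sample → the invoice.
The package reaches the invoice via the package → the sample → the invoice.
Likewise the receipt reaches the invoice by chaining the stated constraints.
No chain forces the letter (or any of the others) ahead of the invoice.

the contract, the crate, the memo, the package, the receipt, the sample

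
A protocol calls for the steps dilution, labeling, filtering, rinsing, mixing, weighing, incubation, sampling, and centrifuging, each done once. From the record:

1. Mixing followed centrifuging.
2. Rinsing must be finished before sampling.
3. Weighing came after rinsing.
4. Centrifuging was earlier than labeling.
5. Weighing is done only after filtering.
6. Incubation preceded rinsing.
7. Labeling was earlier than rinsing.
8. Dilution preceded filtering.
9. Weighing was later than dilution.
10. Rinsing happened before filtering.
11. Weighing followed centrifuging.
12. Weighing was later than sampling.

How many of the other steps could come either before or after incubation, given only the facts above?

Forced after incubation: filtering, rinsing, sampling, and weighing.
That leaves centrifuging, dilution, labeling, and mixing with no forced order relative to incubation — 4.

4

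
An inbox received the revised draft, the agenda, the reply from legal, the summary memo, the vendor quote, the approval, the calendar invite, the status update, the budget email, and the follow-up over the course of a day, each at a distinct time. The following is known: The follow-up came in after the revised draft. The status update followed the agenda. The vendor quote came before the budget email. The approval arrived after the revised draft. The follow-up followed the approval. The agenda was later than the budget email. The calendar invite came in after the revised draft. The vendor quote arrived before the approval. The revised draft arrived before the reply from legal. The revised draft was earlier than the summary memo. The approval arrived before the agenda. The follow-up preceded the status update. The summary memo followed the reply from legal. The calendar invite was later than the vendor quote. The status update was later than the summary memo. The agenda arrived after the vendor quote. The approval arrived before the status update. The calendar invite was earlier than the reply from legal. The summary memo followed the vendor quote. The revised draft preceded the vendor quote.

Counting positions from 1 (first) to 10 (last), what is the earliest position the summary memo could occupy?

The calendar invite, the reply from legal, the revised draft, and the vendor quote must all come before the summary memo — 4 forced predecessors.
Nothing else is forced ahead of the summary memo, so its earliest slot is position 4 + 1 = 5.

5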